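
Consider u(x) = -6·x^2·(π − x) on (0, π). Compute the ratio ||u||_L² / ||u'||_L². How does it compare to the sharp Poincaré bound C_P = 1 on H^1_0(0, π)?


||u||_L² / ||u'||_L² = sqrt(14)*π/14 < C_P = 1.

u(x) = -6·x^2·(π − x), so u'(x) = 6*x*(3*x - 2*π).
u(x) = -6·x^2·(π − x) vanishes at x = 0 and x = π, so u ∈ H^1_0(0, π). Differentiate via the product rule and integrate the resulting polynomials term by term.
  ∫_0^π u² dx = ∫_0^π (36*x^6 - 72*π*x^5 + 36*π^2*x^4) dx. Term by term:
    ∫_0^π 36*x^6 dx = 36*π^7/7;  ∫_0^π -72*π*x^5 dx = -12*π^7;  ∫_0^π 36*π^2*x^4 dx = 36*π^7/5.
  Sum: 36*π^7/7 − 12*π^7 + 36*π^7/5 = 12*π^7/35.
  ∫_0^π (u')² dx = ∫_0^π (324*x^4 - 432*π*x^3 + 144*π^2*x^2) dx. Term by term:
    ∫_0^π 324*x^4 dx = 324*π^5/5;  ∫_0^π -432*π*x^3 dx = -108*π^5;  ∫_0^π 144*π^2*x^2 dx = 48*π^5.
  Sum: 324*π^5/5 − 108*π^5 + 48*π^5 = 24*π^5/5.
∫_0^π u² dx = 12*π^7/35, so ||u||_L² = 2*sqrt(105)*π^(7/2)/35.
∫_0^π (u')² dx = 24*π^5/5, so ||u'||_L² = 2*sqrt(30)*π^(5/2)/5.
Ratio ||u||_L² / ||u'||_L² = sqrt(14)*π/14.
Sharp Poincaré constant on H^1_0(0, π) is C_P = L/π = 1, achieved by sin(x).
A polynomial bump cannot attain the sharp Poincaré constant (only the first sine eigenfunction does), so the ratio is strictly less than C_P, consistent with ||u||_L² ≤ C_P ||u'||_L².


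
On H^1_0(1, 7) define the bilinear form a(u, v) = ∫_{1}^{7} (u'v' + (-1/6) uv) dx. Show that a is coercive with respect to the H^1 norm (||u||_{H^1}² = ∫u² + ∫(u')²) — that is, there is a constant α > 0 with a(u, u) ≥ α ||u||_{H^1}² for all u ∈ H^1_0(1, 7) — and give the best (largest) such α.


α = (-6 + π^2)/(π^2 + 36)

Coercivity of a(·,·) on H^1_0(1, 7) means a(u, u) ≥ α ||u||_{H^1}² for every u ∈ H^1_0.
The interval has length L = 6, and Poincaré/coercivity depend only on L. Here a(u, u) = ∫(u')² + (-1/6)·∫u².
Here c = -1/6 < 0 with |c| < (π/L)² = π^2/36, so coercivity still holds. The condition a(u,u) ≥ α||u||_{H^1}² reads (1−α)∫(u')² ≥ (α−c)∫u². Any admissible α is ≤ 1 (rapidly oscillating u have ∫u²/∫(u')² → 0), and α = 1 would force 0 ≥ (1−c)∫u², impossible since c < 1; so 1−α > 0. By the sharp Poincaré inequality on H^1_0 of an interval of length L, ∫(u')² ≥ (π/L)²∫u² with equality for the first sine mode sin(π(x−x₀)/L) (x₀ the left endpoint), so the inequality holds for all u iff (1−α)(π/L)² ≥ α − c, i.e. α ≤ ((π/L)² + c)/((π/L)² + 1) = (1 + c(L/π)²)/(1 + (L/π)²). (Direct route, valid since c ≤ 0: Poincaré gives c∫u² ≥ c(L/π)²∫(u')², so a(u,u) ≥ (1 + c(L/π)²)∫(u')², while ||u||_{H^1}² ≤ (1 + (L/π)²)∫(u')²; dividing yields the same α.) With (π/L)² = π^2/36 and c = -1/6, the largest admissible constant is α = ((π/L)² + c)/((π/L)² + 1).
Simplifying, α = (-6 + π^2)/(π^2 + 36).


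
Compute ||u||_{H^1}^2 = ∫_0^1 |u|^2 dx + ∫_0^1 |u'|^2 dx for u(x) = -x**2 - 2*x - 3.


||u||_{H^1}^2 = 433/15

The H^1 norm (squared) on an interval (0, L) is
  ||u||_{H^1}^2 = ∫_0^L u(x)^2 dx + ∫_0^L u'(x)^2 dx.
Compute u'(x) = -2*x - 2.
Then u(x)^2 = x**4 + 4*x**3 + 10*x**2 + 12*x + 9 and u'(x)^2 = 4*x**2 + 8*x + 4.
Integrate each monomial from 0 to 1 using ∫_0^1 c·x^n dx = c·1^(n+1)/(n+1):
  ∫_0^1 u(x)^2 dx = ∫_0^1 (x^4 + 4*x^3 + 10*x^2 + 12*x + 9) dx. Term by term:
    ∫_0^1 x^4 dx = 1/5;  ∫_0^1 4*x^3 dx = 1;  ∫_0^1 10*x^2 dx = 10/3;
    ∫_0^1 12*x dx = 6;  ∫_0^1 9 dx = 9.
  Sum: 1/5 + 1 + 10/3 + 6 + 9 = 293/15.
  ∫_0^1 u'(x)^2 dx = ∫_0^1 (4*x^2 + 8*x + 4) dx. Term by term:
    ∫_0^1 4*x^2 dx = 4/3;  ∫_0^1 8*x dx = 4;  ∫_0^1 4 dx = 4.
  Sum: 4/3 + 4 + 4 = 28/3.
Adding: ||u||_{H^1}^2 = 293/15 + 28/3 = 433/15.


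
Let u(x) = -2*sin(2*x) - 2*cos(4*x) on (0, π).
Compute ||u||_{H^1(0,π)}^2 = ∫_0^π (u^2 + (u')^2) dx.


||u||_{H^1(0,π)}^2 = 44*π

u'(x) = 8*sin(4*x) - 4*cos(2*x).
Expand u² and (u')² and integrate term by term on (0, π), using: for integers n ≥ 1, ∫_0^π sin²(nx) dx = ∫_0^π cos²(nx) dx = π/2; for n ≠ n', ∫_0^π sin(nx)sin(n'x) dx = ∫_0^π cos(nx)cos(n'x) dx = 0; and by product-to-sum, ∫_0^π sin(nx)cos(n'x) dx = ½∫_0^π [sin((n+n')x) + sin((n−n')x)] dx, which is 0 when n+n' is even and 2n/(n²−n'²) when n+n' is odd (it need not vanish on (0, π)).
  u² squared terms: (-2)²·∫cos(4x)² dx = 4·π/2 = 2*π;  (-2)²·∫sin(2x)² dx = 4·π/2 = 2*π.
  u² cross terms: 2·(-2)·(-2)·∫cos(4x)·sin(2x) dx = 8·(0) = 0.
  So ∫_0^π u² dx = 2*π + 2*π + 0 = 4*π.
  (u')² squared terms: (-4)²·∫cos(2x)² dx = 16·π/2 = 8*π;  (8)²·∫sin(4x)² dx = 64·π/2 = 32*π.
  (u')² cross terms: 2·(-4)·(8)·∫cos(2x)·sin(4x) dx = -64·(0) = 0.
  So ∫_0^π (u')² dx = 8*π + 32*π + 0 = 40*π.
||u||_{H^1}^2 = (4*π) + (40*π) = 44*π.


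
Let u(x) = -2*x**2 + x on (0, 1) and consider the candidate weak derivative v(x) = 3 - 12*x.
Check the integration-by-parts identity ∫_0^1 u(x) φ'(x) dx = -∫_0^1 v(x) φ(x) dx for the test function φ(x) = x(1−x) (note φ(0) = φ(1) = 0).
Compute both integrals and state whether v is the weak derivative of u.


LHS = 1/6, RHS = 1/2. No, v is not the weak derivative of u.

u(x) = -2*x**2 + x, classical derivative u'(x) = 1 - 4*x.
φ(x) = x(1−x), so φ'(x) = 1 - 2*x.
Note φ(0) = φ(1) = 0, so the boundary term u·φ vanishes.
LHS = ∫_0^1 u(x) φ'(x) dx = ∫_0^1 (4*x^3 - 4*x^2 + x) dx. Term by term:
  ∫_0^1 4*x^3 dx = 1;  ∫_0^1 -4*x^2 dx = -4/3;  ∫_0^1 x dx = 1/2.
Sum: 1 − 4/3 + 1/2 = 1/6.
So LHS = 1/6.
∫_0^1 v(x) φ(x) dx = ∫_0^1 (12*x^3 - 15*x^2 + 3*x) dx. Term by term:
  ∫_0^1 12*x^3 dx = 3;  ∫_0^1 -15*x^2 dx = -5;  ∫_0^1 3*x dx = 3/2.
Sum: 3 − 5 + 3/2 = -1/2.
So RHS = -∫_0^1 v(x) φ(x) dx = 1/2.
LHS − RHS = -1/3 ≠ 0, so the identity fails.
(For a valid weak derivative the identity must hold for EVERY test function, in particular this one. The failure shows v is NOT the weak derivative of u.)
Correct weak derivative would be u'(x) = 1 - 4*x.


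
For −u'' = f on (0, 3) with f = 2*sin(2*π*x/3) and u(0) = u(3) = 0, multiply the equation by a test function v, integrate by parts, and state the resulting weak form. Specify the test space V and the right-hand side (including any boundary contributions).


V = H^1_0(0, 3) (so v(0) = v(3) = 0); weak form: ∫_0^3 u'v' dx = ∫_0^3 (2*sin(2*π*x/3)) v dx for all v ∈ V.

Multiply both sides by a test function v and integrate from 0 to 3:
  ∫_0^3 −u''(x) v(x) dx = ∫_0^3 f(x) v(x) dx.
Integrate the LHS by parts once:
  ∫_0^3 −u'' v dx = −[u'(x) v(x)]_0^3 + ∫_0^3 u'(x) v'(x) dx.
Thus ∫_0^3 u'(x) v'(x) dx = ∫_0^3 f(x) v(x) dx + [u'(x) v(x)]_0^3.
Choose V so that boundary terms are either known or forced to vanish.
u is Dirichlet: u(0) = u(3) = 0. Let V = H^1_0(0, 3); then v(0) = v(3) = 0, and [u' v]_0^3 = 0.
Weak formulation: find u (satisfying any essential BC) such that ∫_0^3 u'(x) v'(x) dx = ∫_0^3 f v dx for all v ∈ V.
Substituting f(x) = 2*sin(2*π*x/3), the right-hand side is ∫_0^3 (2*sin(2*π*x/3)) v dx.


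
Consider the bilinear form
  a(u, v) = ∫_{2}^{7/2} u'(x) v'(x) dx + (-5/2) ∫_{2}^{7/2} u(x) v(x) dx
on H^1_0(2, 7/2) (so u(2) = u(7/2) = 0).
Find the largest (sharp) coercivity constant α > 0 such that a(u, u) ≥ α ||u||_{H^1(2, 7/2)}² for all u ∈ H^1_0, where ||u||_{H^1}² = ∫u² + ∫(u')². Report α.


α = (-45 + 8*π^2)/(2*(9 + 4*π^2))

Coercivity of a(·,·) on H^1_0(2, 7/2) means a(u, u) ≥ α ||u||_{H^1}² for every u ∈ H^1_0.
The interval has length L = 3/2, and Poincaré/coercivity depend only on L. Here a(u, u) = ∫(u')² + (-5/2)·∫u².
Here c = -5/2 < 0 with |c| < (π/L)² = 4*π^2/9, so coercivity still holds. The condition a(u,u) ≥ α||u||_{H^1}² reads (1−α)∫(u')² ≥ (α−c)∫u². Any admissible α is ≤ 1 (rapidly oscillating u have ∫u²/∫(u')² → 0), and α = 1 would force 0 ≥ (1−c)∫u², impossible since c < 1; so 1−α > 0. By the sharp Poincaré inequality on H^1_0 of an interval of length L, ∫(u')² ≥ (π/L)²∫u² with equality for the first sine mode sin(π(x−x₀)/L) (x₀ the left endpoint), so the inequality holds for all u iff (1−α)(π/L)² ≥ α − c, i.e. α ≤ ((π/L)² + c)/((π/L)² + 1) = (1 + c(L/π)²)/(1 + (L/π)²). (Direct route, valid since c ≤ 0: Poincaré gives c∫u² ≥ c(L/π)²∫(u')², so a(u,u) ≥ (1 + c(L/π)²)∫(u')², while ||u||_{H^1}² ≤ (1 + (L/π)²)∫(u')²; dividing yields the same α.) With (π/L)² = 4*π^2/9 and c = -5/2, the largest admissible constant is α = ((π/L)² + c)/((π/L)² + 1).
Simplifying, α = (-45 + 8*π^2)/(2*(9 + 4*π^2)).


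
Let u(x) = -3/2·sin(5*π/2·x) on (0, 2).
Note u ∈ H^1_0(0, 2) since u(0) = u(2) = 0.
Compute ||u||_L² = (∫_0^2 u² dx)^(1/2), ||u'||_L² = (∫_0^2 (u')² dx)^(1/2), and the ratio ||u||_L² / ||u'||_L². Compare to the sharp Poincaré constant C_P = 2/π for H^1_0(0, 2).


||u||_L² / ||u'||_L² = 2/(5*π) < C_P = 2/π.

u(x) = -3/2·sin(5*π/2·x), so u'(x) = -15*π*cos(5*π*x/2)/4.
Writing u(x) = A·sin(kπx/L) with A = -3/2 and k = 5, use ∫_0^L sin²(kπx/L) dx = L/2 and ∫_0^L cos²(kπx/L) dx = L/2.
u² = 9/4·sin²(5*π/2·x) and (u')² = 225*π^2/16·cos²(5*π/2·x), and each of sin², cos² integrates to L/2 = 1 over (0, 2).
∫_0^2 u² dx = 9/4, so ||u||_L² = 3/2.
∫_0^2 (u')² dx = 225*π^2/16, so ||u'||_L² = 15*π/4.
Ratio ||u||_L² / ||u'||_L² = 2/(5*π).
Sharp Poincaré constant on H^1_0(0, 2) is C_P = L/π = 2/π, achieved by sin(π/2·x).
This is the k = 5 harmonic; the ratio L/(kπ) is strictly less than C_P = L/π, consistent with the sharp inequality ||u||_L² ≤ C_P ||u'||_L².


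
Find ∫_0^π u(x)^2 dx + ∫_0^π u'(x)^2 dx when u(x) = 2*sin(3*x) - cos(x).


||u||_{H^1(0,π)}^2 = 21*π

u'(x) = sin(x) + 6*cos(3*x).
Expand u² and (u')² and integrate term by term on (0, π), using: for integers n ≥ 1, ∫_0^π sin²(nx) dx = ∫_0^π cos²(nx) dx = π/2; for n ≠ n', ∫_0^π sin(nx)sin(n'x) dx = ∫_0^π cos(nx)cos(n'x) dx = 0; and by product-to-sum, ∫_0^π sin(nx)cos(n'x) dx = ½∫_0^π [sin((n+n')x) + sin((n−n')x)] dx, which is 0 when n+n' is even and 2n/(n²−n'²) when n+n' is odd (it need not vanish on (0, π)).
  u² squared terms: (-1)²·∫cos(x)² dx = 1·π/2 = π/2;  (2)²·∫sin(3x)² dx = 4·π/2 = 2*π.
  u² cross terms: 2·(-1)·(2)·∫cos(x)·sin(3x) dx = -4·(0) = 0.
  So ∫_0^π u² dx = π/2 + 2*π + 0 = 5*π/2.
  (u')² squared terms: (6)²·∫cos(3x)² dx = 36·π/2 = 18*π;  (1)²·∫sin(x)² dx = 1·π/2 = π/2.
  (u')² cross terms: 2·(6)·(1)·∫cos(3x)·sin(x) dx = 12·(0) = 0.
  So ∫_0^π (u')² dx = 18*π + π/2 + 0 = 37*π/2.
||u||_{H^1}^2 = (5*π/2) + (37*π/2) = 21*π.


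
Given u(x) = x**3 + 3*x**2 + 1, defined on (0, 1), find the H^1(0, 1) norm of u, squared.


||u||_{H^1}^2 = 2047/70

The H^1 norm (squared) on an interval (0, L) is
  ||u||_{H^1}^2 = ∫_0^L u(x)^2 dx + ∫_0^L u'(x)^2 dx.
Compute u'(x) = 3*x**2 + 6*x.
Then u(x)^2 = x**6 + 6*x**5 + 9*x**4 + 2*x**3 + 6*x**2 + 1 and u'(x)^2 = 9*x**4 + 36*x**3 + 36*x**2.
Integrate each monomial from 0 to 1 using ∫_0^1 c·x^n dx = c·1^(n+1)/(n+1):
  ∫_0^1 u(x)^2 dx = ∫_0^1 (x^6 + 6*x^5 + 9*x^4 + 2*x^3 + 6*x^2 + 1) dx. Term by term:
    ∫_0^1 x^6 dx = 1/7;  ∫_0^1 6*x^5 dx = 1;  ∫_0^1 9*x^4 dx = 9/5;
    ∫_0^1 2*x^3 dx = 1/2;  ∫_0^1 6*x^2 dx = 2;  ∫_0^1 1 dx = 1.
  Sum: 1/7 + 1 + 9/5 + 1/2 + 2 + 1 = 451/70.
  ∫_0^1 u'(x)^2 dx = ∫_0^1 (9*x^4 + 36*x^3 + 36*x^2) dx. Term by term:
    ∫_0^1 9*x^4 dx = 9/5;  ∫_0^1 36*x^3 dx = 9;  ∫_0^1 36*x^2 dx = 12.
  Sum: 9/5 + 9 + 12 = 114/5.
Adding: ||u||_{H^1}^2 = 451/70 + 114/5 = 2047/70.


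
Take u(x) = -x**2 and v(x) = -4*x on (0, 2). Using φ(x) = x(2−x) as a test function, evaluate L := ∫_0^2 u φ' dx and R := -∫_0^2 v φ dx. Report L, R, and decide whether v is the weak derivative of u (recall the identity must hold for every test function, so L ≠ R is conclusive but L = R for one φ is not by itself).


LHS = 8/3, RHS = 16/3. No, v is not the weak derivative of u.

u(x) = -x**2, classical derivative u'(x) = -2*x.
φ(x) = x(2−x), so φ'(x) = 2 - 2*x.
Note φ(0) = φ(2) = 0, so the boundary term u·φ vanishes.
LHS = ∫_0^2 u(x) φ'(x) dx = ∫_0^2 (2*x^3 - 2*x^2) dx. Term by term:
  ∫_0^2 2*x^3 dx = 8;  ∫_0^2 -2*x^2 dx = -16/3.
Sum: 8 − 16/3 = 8/3.
So LHS = 8/3.
∫_0^2 v(x) φ(x) dx = ∫_0^2 (4*x^3 - 8*x^2) dx. Term by term:
  ∫_0^2 4*x^3 dx = 16;  ∫_0^2 -8*x^2 dx = -64/3.
Sum: 16 − 64/3 = -16/3.
So RHS = -∫_0^2 v(x) φ(x) dx = 16/3.
LHS − RHS = -8/3 ≠ 0, so the identity fails.
(For a valid weak derivative the identity must hold for EVERY test function, in particular this one. The failure shows v is NOT the weak derivative of u.)
Correct weak derivative would be u'(x) = -2*x.


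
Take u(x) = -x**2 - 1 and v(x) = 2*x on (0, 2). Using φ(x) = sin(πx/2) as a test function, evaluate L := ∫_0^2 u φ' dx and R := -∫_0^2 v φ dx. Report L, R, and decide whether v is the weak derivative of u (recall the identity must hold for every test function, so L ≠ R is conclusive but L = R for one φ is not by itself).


LHS = 8/π, RHS = -8/π. No, v is not the weak derivative of u.

u(x) = -x**2 - 1, classical derivative u'(x) = -2*x.
φ(x) = sin(πx/2), so φ'(x) = π*cos(π*x/2)/2.
Note φ(0) = φ(2) = 0, so the boundary term u·φ vanishes.
LHS = ∫_0^2 u(x) φ'(x) dx = ∫_0^2 (-π*x^2*cos(π*x/2)/2 - π*cos(π*x/2)/2) dx. Term by term:
  ∫_0^2 -π*cos(π*x/2)/2 dx = 0;  ∫_0^2 -π*x^2*cos(π*x/2)/2 dx = 8/π.
Sum: 0 + 8/π = 8/π.
So LHS = 8/π.
∫_0^2 v(x) φ(x) dx = ∫_0^2 (2*x*sin(π*x/2)) dx. Term by term:
  ∫_0^2 2*x*sin(π*x/2) dx = 8/π.
So RHS = -∫_0^2 v(x) φ(x) dx = -8/π.
LHS − RHS = 16/π ≠ 0, so the identity fails.
(For a valid weak derivative the identity must hold for EVERY test function, in particular this one. The failure shows v is NOT the weak derivative of u.)
Correct weak derivative would be u'(x) = -2*x.


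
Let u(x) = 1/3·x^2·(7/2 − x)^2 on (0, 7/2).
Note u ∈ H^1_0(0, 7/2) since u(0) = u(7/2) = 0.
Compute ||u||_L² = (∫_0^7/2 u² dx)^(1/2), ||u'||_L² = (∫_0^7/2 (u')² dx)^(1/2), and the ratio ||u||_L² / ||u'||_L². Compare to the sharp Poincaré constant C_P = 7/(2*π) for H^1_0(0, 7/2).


||u||_L² / ||u'||_L² = 7*sqrt(3)/12 < C_P = 7/(2*π).

u(x) = 1/3·x^2·(7/2 − x)^2, so u'(x) = x*(2*x - 7)*(4*x - 7)/6.
u(x) = 1/3·x^2·(7/2 − x)^2 vanishes at x = 0 and x = 7/2, so u ∈ H^1_0(0, 7/2). Differentiate via the product rule and integrate the resulting polynomials term by term.
  ∫_0^7/2 u² dx = ∫_0^7/2 (x^8/9 - 14*x^7/9 + 49*x^6/6 - 343*x^5/18 + 2401*x^4/144) dx. Term by term:
    ∫_0^7/2 x^8/9 dx = 40353607/41472;  ∫_0^7/2 -14*x^7/9 dx = -40353607/9216;  ∫_0^7/2 49*x^6/6 dx = 5764801/768;
    ∫_0^7/2 -343*x^5/18 dx = -40353607/6912;  ∫_0^7/2 2401*x^4/144 dx = 40353607/23040.
  Sum: 40353607/41472 − 40353607/9216 + 5764801/768 − 40353607/6912 + 40353607/23040 = 5764801/414720.
  ∫_0^7/2 (u')² dx = ∫_0^7/2 (16*x^6/9 - 56*x^5/3 + 637*x^4/9 - 343*x^3/3 + 2401*x^2/36) dx. Term by term:
    ∫_0^7/2 16*x^6/9 dx = 117649/72;  ∫_0^7/2 -56*x^5/3 dx = -823543/144;  ∫_0^7/2 637*x^4/9 dx = 10706059/1440;
    ∫_0^7/2 -343*x^3/3 dx = -823543/192;  ∫_0^7/2 2401*x^2/36 dx = 823543/864.
  Sum: 117649/72 − 823543/144 + 10706059/1440 − 823543/192 + 823543/864 = 117649/8640.
∫_0^7/2 u² dx = 5764801/414720, so ||u||_L² = 2401*sqrt(5)/1440.
∫_0^7/2 (u')² dx = 117649/8640, so ||u'||_L² = 343*sqrt(15)/360.
Ratio ||u||_L² / ||u'||_L² = 7*sqrt(3)/12.
Sharp Poincaré constant on H^1_0(0, 7/2) is C_P = L/π = 7/(2*π), achieved by sin(2*π/7·x).
A polynomial bump cannot attain the sharp Poincaré constant (only the first sine eigenfunction does), so the ratio is strictly less than C_P, consistent with ||u||_L² ≤ C_P ||u'||_L².


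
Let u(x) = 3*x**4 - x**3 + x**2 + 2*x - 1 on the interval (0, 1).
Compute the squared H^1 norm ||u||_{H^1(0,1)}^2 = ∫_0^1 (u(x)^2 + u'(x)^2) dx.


||u||_{H^1}^2 = 15367/420

The H^1 norm (squared) on an interval (0, L) is
  ||u||_{H^1}^2 = ∫_0^L u(x)^2 dx + ∫_0^L u'(x)^2 dx.
Compute u'(x) = 12*x**3 - 3*x**2 + 2*x + 2.
Then u(x)^2 = 9*x**8 - 6*x**7 + 7*x**6 + 10*x**5 - 9*x**4 + 6*x**3 + 2*x**2 - 4*x + 1 and u'(x)^2 = 144*x**6 - 72*x**5 + 57*x**4 + 36*x**3 - 8*x**2 + 8*x + 4.
Integrate each monomial from 0 to 1 using ∫_0^1 c·x^n dx = c·1^(n+1)/(n+1):
  ∫_0^1 u(x)^2 dx = ∫_0^1 (9*x^8 - 6*x^7 + 7*x^6 + 10*x^5 - 9*x^4 + 6*x^3 + 2*x^2 - 4*x + 1) dx. Term by term:
    ∫_0^1 9*x^8 dx = 1;  ∫_0^1 -6*x^7 dx = -3/4;  ∫_0^1 7*x^6 dx = 1;
    ∫_0^1 10*x^5 dx = 5/3;  ∫_0^1 -9*x^4 dx = -9/5;  ∫_0^1 6*x^3 dx = 3/2;
    ∫_0^1 2*x^2 dx = 2/3;  ∫_0^1 -4*x dx = -2;  ∫_0^1 1 dx = 1.
  Sum: 1 − 3/4 + 1 + 5/3 − 9/5 + 3/2 + 2/3 − 2 + 1 = 137/60.
  ∫_0^1 u'(x)^2 dx = ∫_0^1 (144*x^6 - 72*x^5 + 57*x^4 + 36*x^3 - 8*x^2 + 8*x + 4) dx. Term by term:
    ∫_0^1 144*x^6 dx = 144/7;  ∫_0^1 -72*x^5 dx = -12;  ∫_0^1 57*x^4 dx = 57/5;
    ∫_0^1 36*x^3 dx = 9;  ∫_0^1 -8*x^2 dx = -8/3;  ∫_0^1 8*x dx = 4;
    ∫_0^1 4 dx = 4.
  Sum: 144/7 − 12 + 57/5 + 9 − 8/3 + 4 + 4 = 3602/105.
Adding: ||u||_{H^1}^2 = 137/60 + 3602/105 = 15367/420.


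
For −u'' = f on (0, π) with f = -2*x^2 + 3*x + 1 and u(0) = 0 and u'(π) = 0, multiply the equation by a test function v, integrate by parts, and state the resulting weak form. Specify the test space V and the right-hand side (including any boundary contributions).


V = {v ∈ H^1(0, π) : v(0) = 0} (test functions vanish at x = 0 where u is specified); weak form: ∫_0^π u'v' dx = ∫_0^π (-2*x^2 + 3*x + 1) v dx for all v ∈ V.

Multiply both sides by a test function v and integrate from 0 to π:
  ∫_0^π −u''(x) v(x) dx = ∫_0^π f(x) v(x) dx.
Integrate the LHS by parts once:
  ∫_0^π −u'' v dx = −[u'(x) v(x)]_0^π + ∫_0^π u'(x) v'(x) dx.
Thus ∫_0^π u'(x) v'(x) dx = ∫_0^π f(x) v(x) dx + [u'(x) v(x)]_0^π.
Choose V so that boundary terms are either known or forced to vanish.
Mixed BC: u(0) = 0 (Dirichlet) and u'(π) = 0 (Neumann). Define V = {v ∈ H^1(0, π) : v(0) = 0}. Then [u' v]_0^π = u'(π)·v(π) − u'(0)·0 = 0.
Weak formulation: find u (satisfying any essential BC) such that ∫_0^π u'(x) v'(x) dx = ∫_0^π f v dx for all v ∈ V (Dirichlet at 0 absorbed into V; the Neumann datum at x = π is zero, so no boundary term remains).
Substituting f(x) = -2*x^2 + 3*x + 1, the right-hand side is ∫_0^π (-2*x^2 + 3*x + 1) v dx.


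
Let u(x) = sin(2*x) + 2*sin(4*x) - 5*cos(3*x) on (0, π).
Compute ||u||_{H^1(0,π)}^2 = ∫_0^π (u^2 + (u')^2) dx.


||u||_{H^1(0,π)}^2 = -1040/7 + 323*π/2

u'(x) = 15*sin(3*x) + 2*cos(2*x) + 8*cos(4*x).
Expand u² and (u')² and integrate term by term on (0, π), using: for integers n ≥ 1, ∫_0^π sin²(nx) dx = ∫_0^π cos²(nx) dx = π/2; for n ≠ n', ∫_0^π sin(nx)sin(n'x) dx = ∫_0^π cos(nx)cos(n'x) dx = 0; and by product-to-sum, ∫_0^π sin(nx)cos(n'x) dx = ½∫_0^π [sin((n+n')x) + sin((n−n')x)] dx, which is 0 when n+n' is even and 2n/(n²−n'²) when n+n' is odd (it need not vanish on (0, π)).
  u² squared terms: (-5)²·∫cos(3x)² dx = 25·π/2 = 25*π/2;  (2)²·∫sin(4x)² dx = 4·π/2 = 2*π;  (1)²·∫sin(2x)² dx = 1·π/2 = π/2.
  u² cross terms: 2·(-5)·(2)·∫cos(3x)·sin(4x) dx = -20·(8/7) = -160/7;  2·(-5)·(1)·∫cos(3x)·sin(2x) dx = -10·(-4/5) = 8;  2·(2)·(1)·∫sin(4x)·sin(2x) dx = 4·(0) = 0.
  So ∫_0^π u² dx = 25*π/2 + 2*π + π/2 − 160/7 + 8 + 0 = -104/7 + 15*π.
  (u')² squared terms: (2)²·∫cos(2x)² dx = 4·π/2 = 2*π;  (8)²·∫cos(4x)² dx = 64·π/2 = 32*π;  (15)²·∫sin(3x)² dx = 225·π/2 = 225*π/2.
  (u')² cross terms: 2·(2)·(8)·∫cos(2x)·cos(4x) dx = 32·(0) = 0;  2·(2)·(15)·∫cos(2x)·sin(3x) dx = 60·(6/5) = 72;  2·(8)·(15)·∫cos(4x)·sin(3x) dx = 240·(-6/7) = -1440/7.
  So ∫_0^π (u')² dx = 2*π + 32*π + 225*π/2 + 0 + 72 − 1440/7 = -936/7 + 293*π/2.
||u||_{H^1}^2 = (-104/7 + 15*π) + (-936/7 + 293*π/2) = -1040/7 + 323*π/2.


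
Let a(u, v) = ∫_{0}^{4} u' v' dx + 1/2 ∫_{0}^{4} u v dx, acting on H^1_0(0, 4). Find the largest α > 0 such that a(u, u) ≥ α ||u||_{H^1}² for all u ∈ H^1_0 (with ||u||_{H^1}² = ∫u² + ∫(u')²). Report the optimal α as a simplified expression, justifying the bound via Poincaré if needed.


α = (8 + π^2)/(π^2 + 16)

Coercivity of a(·,·) on H^1_0(0, 4) means a(u, u) ≥ α ||u||_{H^1}² for every u ∈ H^1_0.
The interval has length L = 4, and Poincaré/coercivity depend only on L. Here a(u, u) = ∫(u')² + (1/2)·∫u².
Here 0 < c = 1/2 < 1. The condition a(u,u) ≥ α||u||_{H^1}² reads (1−α)∫(u')² ≥ (α−c)∫u². Any admissible α is ≤ 1 (rapidly oscillating u have ∫u²/∫(u')² → 0), and α = 1 would force 0 ≥ (1−c)∫u², impossible since c < 1; so 1−α > 0. By the sharp Poincaré inequality on H^1_0 of an interval of length L, ∫(u')² ≥ (π/L)²∫u² with equality for the first sine mode sin(π(x−x₀)/L) (x₀ the left endpoint), so the inequality holds for all u iff (1−α)(π/L)² ≥ α − c, i.e. α ≤ ((π/L)² + c)/((π/L)² + 1) = (1 + c(L/π)²)/(1 + (L/π)²). With (π/L)² = π^2/16 and c = 1/2, the largest admissible constant is α = ((π/L)² + c)/((π/L)² + 1).
Simplifying, α = (8 + π^2)/(π^2 + 16).


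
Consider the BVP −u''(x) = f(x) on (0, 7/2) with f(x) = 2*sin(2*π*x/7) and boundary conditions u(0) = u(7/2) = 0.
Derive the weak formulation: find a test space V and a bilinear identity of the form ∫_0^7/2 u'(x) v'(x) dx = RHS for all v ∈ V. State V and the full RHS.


V = H^1_0(0, 7/2) (so v(0) = v(7/2) = 0); weak form: ∫_0^7/2 u'v' dx = ∫_0^7/2 (2*sin(2*π*x/7)) v dx for all v ∈ V.

Multiply both sides by a test function v and integrate from 0 to 7/2:
  ∫_0^7/2 −u''(x) v(x) dx = ∫_0^7/2 f(x) v(x) dx.
Integrate the LHS by parts once:
  ∫_0^7/2 −u'' v dx = −[u'(x) v(x)]_0^7/2 + ∫_0^7/2 u'(x) v'(x) dx.
Thus ∫_0^7/2 u'(x) v'(x) dx = ∫_0^7/2 f(x) v(x) dx + [u'(x) v(x)]_0^7/2.
Choose V so that boundary terms are either known or forced to vanish.
u is Dirichlet: u(0) = u(7/2) = 0. Let V = H^1_0(0, 7/2); then v(0) = v(7/2) = 0, and [u' v]_0^7/2 = 0.
Weak formulation: find u (satisfying any essential BC) such that ∫_0^7/2 u'(x) v'(x) dx = ∫_0^7/2 f v dx for all v ∈ V.
Substituting f(x) = 2*sin(2*π*x/7), the right-hand side is ∫_0^7/2 (2*sin(2*π*x/7)) v dx.


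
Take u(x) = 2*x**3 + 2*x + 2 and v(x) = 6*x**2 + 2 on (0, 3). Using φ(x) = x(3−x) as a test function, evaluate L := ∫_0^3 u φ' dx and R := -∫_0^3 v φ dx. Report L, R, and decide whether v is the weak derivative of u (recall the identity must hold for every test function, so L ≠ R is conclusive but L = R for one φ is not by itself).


LHS = -819/10, RHS = -819/10. Yes, v = u' weakly.

u(x) = 2*x**3 + 2*x + 2, classical derivative u'(x) = 6*x**2 + 2.
φ(x) = x(3−x), so φ'(x) = 3 - 2*x.
Note φ(0) = φ(3) = 0, so the boundary term u·φ vanishes.
LHS = ∫_0^3 u(x) φ'(x) dx = ∫_0^3 (-4*x^4 + 6*x^3 - 4*x^2 + 2*x + 6) dx. Term by term:
  ∫_0^3 -4*x^4 dx = -972/5;  ∫_0^3 6*x^3 dx = 243/2;  ∫_0^3 -4*x^2 dx = -36;
  ∫_0^3 2*x dx = 9;  ∫_0^3 6 dx = 18.
Sum: -972/5 + 243/2 − 36 + 9 + 18 = -819/10.
So LHS = -819/10.
∫_0^3 v(x) φ(x) dx = ∫_0^3 (-6*x^4 + 18*x^3 - 2*x^2 + 6*x) dx. Term by term:
  ∫_0^3 -6*x^4 dx = -1458/5;  ∫_0^3 18*x^3 dx = 729/2;  ∫_0^3 -2*x^2 dx = -18;
  ∫_0^3 6*x dx = 27.
Sum: -1458/5 + 729/2 − 18 + 27 = 819/10.
So RHS = -∫_0^3 v(x) φ(x) dx = -819/10.
LHS = RHS, so the identity holds for this test φ.
Moreover u is smooth here and v(x) = u'(x) = 6*x**2 + 2 pointwise, so the identity holds for every test function. Hence v is the weak derivative of u.


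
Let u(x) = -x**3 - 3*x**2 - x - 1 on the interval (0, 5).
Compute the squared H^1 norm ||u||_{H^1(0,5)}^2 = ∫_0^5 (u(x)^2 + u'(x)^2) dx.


||u||_{H^1}^2 = 1016135/21

The H^1 norm (squared) on an interval (0, L) is
  ||u||_{H^1}^2 = ∫_0^L u(x)^2 dx + ∫_0^L u'(x)^2 dx.
Compute u'(x) = -3*x**2 - 6*x - 1.
Then u(x)^2 = x**6 + 6*x**5 + 11*x**4 + 8*x**3 + 7*x**2 + 2*x + 1 and u'(x)^2 = 9*x**4 + 36*x**3 + 42*x**2 + 12*x + 1.
Integrate each monomial from 0 to 5 using ∫_0^5 c·x^n dx = c·5^(n+1)/(n+1):
  ∫_0^5 u(x)^2 dx = ∫_0^5 (x^6 + 6*x^5 + 11*x^4 + 8*x^3 + 7*x^2 + 2*x + 1) dx. Term by term:
    ∫_0^5 x^6 dx = 78125/7;  ∫_0^5 6*x^5 dx = 15625;  ∫_0^5 11*x^4 dx = 6875;
    ∫_0^5 8*x^3 dx = 1250;  ∫_0^5 7*x^2 dx = 875/3;  ∫_0^5 2*x dx = 25;
    ∫_0^5 1 dx = 5.
  Sum: 78125/7 + 15625 + 6875 + 1250 + 875/3 + 25 + 5 = 739880/21.
  ∫_0^5 u'(x)^2 dx = ∫_0^5 (9*x^4 + 36*x^3 + 42*x^2 + 12*x + 1) dx. Term by term:
    ∫_0^5 9*x^4 dx = 5625;  ∫_0^5 36*x^3 dx = 5625;  ∫_0^5 42*x^2 dx = 1750;
    ∫_0^5 12*x dx = 150;  ∫_0^5 1 dx = 5.
  Sum: 5625 + 5625 + 1750 + 150 + 5 = 13155.
Adding: ||u||_{H^1}^2 = 739880/21 + 13155 = 1016135/21.


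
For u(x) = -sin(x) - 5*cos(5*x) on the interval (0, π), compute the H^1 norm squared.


||u||_{H^1(0,π)}^2 = 326*π

u'(x) = 25*sin(5*x) - cos(x).
Expand u² and (u')² and integrate term by term on (0, π), using: for integers n ≥ 1, ∫_0^π sin²(nx) dx = ∫_0^π cos²(nx) dx = π/2; for n ≠ n', ∫_0^π sin(nx)sin(n'x) dx = ∫_0^π cos(nx)cos(n'x) dx = 0; and by product-to-sum, ∫_0^π sin(nx)cos(n'x) dx = ½∫_0^π [sin((n+n')x) + sin((n−n')x)] dx, which is 0 when n+n' is even and 2n/(n²−n'²) when n+n' is odd (it need not vanish on (0, π)).
  u² squared terms: (-1)²·∫sin(x)² dx = 1·π/2 = π/2;  (-5)²·∫cos(5x)² dx = 25·π/2 = 25*π/2.
  u² cross terms: 2·(-1)·(-5)·∫sin(x)·cos(5x) dx = 10·(0) = 0.
  So ∫_0^π u² dx = π/2 + 25*π/2 + 0 = 13*π.
  (u')² squared terms: (-1)²·∫cos(x)² dx = 1·π/2 = π/2;  (25)²·∫sin(5x)² dx = 625·π/2 = 625*π/2.
  (u')² cross terms: 2·(-1)·(25)·∫cos(x)·sin(5x) dx = -50·(0) = 0.
  So ∫_0^π (u')² dx = π/2 + 625*π/2 + 0 = 313*π.
||u||_{H^1}^2 = (13*π) + (313*π) = 326*π.


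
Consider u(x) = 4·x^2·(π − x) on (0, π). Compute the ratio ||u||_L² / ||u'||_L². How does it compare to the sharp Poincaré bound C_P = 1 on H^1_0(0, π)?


||u||_L² / ||u'||_L² = sqrt(14)*π/14 < C_P = 1.

u(x) = 4·x^2·(π − x), so u'(x) = 4*x*(-3*x + 2*π).
u(x) = 4·x^2·(π − x) vanishes at x = 0 and x = π, so u ∈ H^1_0(0, π). Differentiate via the product rule and integrate the resulting polynomials term by term.
  ∫_0^π u² dx = ∫_0^π (16*x^6 - 32*π*x^5 + 16*π^2*x^4) dx. Term by term:
    ∫_0^π 16*x^6 dx = 16*π^7/7;  ∫_0^π -32*π*x^5 dx = -16*π^7/3;  ∫_0^π 16*π^2*x^4 dx = 16*π^7/5.
  Sum: 16*π^7/7 − 16*π^7/3 + 16*π^7/5 = 16*π^7/105.
  ∫_0^π (u')² dx = ∫_0^π (144*x^4 - 192*π*x^3 + 64*π^2*x^2) dx. Term by term:
    ∫_0^π 144*x^4 dx = 144*π^5/5;  ∫_0^π -192*π*x^3 dx = -48*π^5;  ∫_0^π 64*π^2*x^2 dx = 64*π^5/3.
  Sum: 144*π^5/5 − 48*π^5 + 64*π^5/3 = 32*π^5/15.
∫_0^π u² dx = 16*π^7/105, so ||u||_L² = 4*sqrt(105)*π^(7/2)/105.
∫_0^π (u')² dx = 32*π^5/15, so ||u'||_L² = 4*sqrt(30)*π^(5/2)/15.
Ratio ||u||_L² / ||u'||_L² = sqrt(14)*π/14.
Sharp Poincaré constant on H^1_0(0, π) is C_P = L/π = 1, achieved by sin(x).
A polynomial bump cannot attain the sharp Poincaré constant (only the first sine eigenfunction does), so the ratio is strictly less than C_P, consistent with ||u||_L² ≤ C_P ||u'||_L².


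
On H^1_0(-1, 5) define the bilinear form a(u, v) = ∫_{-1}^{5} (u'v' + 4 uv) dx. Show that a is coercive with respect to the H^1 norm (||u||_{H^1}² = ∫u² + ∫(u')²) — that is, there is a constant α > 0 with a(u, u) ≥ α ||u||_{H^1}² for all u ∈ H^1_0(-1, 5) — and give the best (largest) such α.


α = 1

Coercivity of a(·,·) on H^1_0(-1, 5) means a(u, u) ≥ α ||u||_{H^1}² for every u ∈ H^1_0.
The interval has length L = 6, and Poincaré/coercivity depend only on L. Here a(u, u) = ∫(u')² + (4)·∫u².
Here c = 4 ≥ 1, so a(u,u) = ∫(u')² + c∫u² ≥ ∫(u')² + ∫u² = ||u||_{H^1}², i.e. α = 1 works. No larger α is possible: a(u,u) ≥ α||u||_{H^1}² means (1−α)∫(u')² ≥ (α−c)∫u², and for the modes u_n = sin(nπ(x−x₀)/L) (x₀ the left endpoint) one has ∫u_n²/∫(u_n')² = (L/(nπ))² → 0, so a(u_n,u_n)/||u_n||_{H^1}² → 1. Hence the optimal constant is α = 1.
Therefore α = 1.


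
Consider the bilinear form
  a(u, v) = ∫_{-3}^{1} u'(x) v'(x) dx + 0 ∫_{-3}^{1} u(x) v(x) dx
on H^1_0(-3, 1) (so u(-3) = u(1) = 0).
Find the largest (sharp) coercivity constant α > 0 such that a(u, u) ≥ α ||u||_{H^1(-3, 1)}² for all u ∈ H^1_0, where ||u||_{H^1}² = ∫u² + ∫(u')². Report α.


α = π^2/(π^2 + 16)

Coercivity of a(·,·) on H^1_0(-3, 1) means a(u, u) ≥ α ||u||_{H^1}² for every u ∈ H^1_0.
The interval has length L = 4, and Poincaré/coercivity depend only on L. Here a(u, u) = ∫(u')² + (0)·∫u².
Here c = 0, so a(u,u) = ∫(u')² alone. The condition a(u,u) ≥ α||u||_{H^1}² reads (1−α)∫(u')² ≥ (α−c)∫u². Any admissible α is ≤ 1 (rapidly oscillating u have ∫u²/∫(u')² → 0), and α = 1 would force 0 ≥ (1−c)∫u², impossible since c < 1; so 1−α > 0. By the sharp Poincaré inequality on H^1_0 of an interval of length L, ∫(u')² ≥ (π/L)²∫u² with equality for the first sine mode sin(π(x−x₀)/L) (x₀ the left endpoint), so the inequality holds for all u iff (1−α)(π/L)² ≥ α − c, i.e. α ≤ ((π/L)² + c)/((π/L)² + 1) = (1 + c(L/π)²)/(1 + (L/π)²). (Direct route, valid since c ≤ 0: Poincaré gives c∫u² ≥ c(L/π)²∫(u')², so a(u,u) ≥ (1 + c(L/π)²)∫(u')², while ||u||_{H^1}² ≤ (1 + (L/π)²)∫(u')²; dividing yields the same α.) With (π/L)² = π^2/16 and c = 0, the largest admissible constant is α = ((π/L)² + c)/((π/L)² + 1).
Simplifying, α = π^2/(π^2 + 16).


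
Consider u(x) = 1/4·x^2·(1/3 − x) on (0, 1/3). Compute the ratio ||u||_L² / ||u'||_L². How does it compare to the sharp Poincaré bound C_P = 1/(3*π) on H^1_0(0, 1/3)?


||u||_L² / ||u'||_L² = sqrt(14)/42 < C_P = 1/(3*π).

u(x) = 1/4·x^2·(1/3 − x), so u'(x) = x*(2 - 9*x)/12.
u(x) = 1/4·x^2·(1/3 − x) vanishes at x = 0 and x = 1/3, so u ∈ H^1_0(0, 1/3). Differentiate via the product rule and integrate the resulting polynomials term by term.
  ∫_0^1/3 u² dx = ∫_0^1/3 (x^6/16 - x^5/24 + x^4/144) dx. Term by term:
    ∫_0^1/3 x^6/16 dx = 1/244944;  ∫_0^1/3 -x^5/24 dx = -1/104976;  ∫_0^1/3 x^4/144 dx = 1/174960.
  Sum: 1/244944 − 1/104976 + 1/174960 = 1/3674160.
  ∫_0^1/3 (u')² dx = ∫_0^1/3 (9*x^4/16 - x^3/4 + x^2/36) dx. Term by term:
    ∫_0^1/3 9*x^4/16 dx = 1/2160;  ∫_0^1/3 -x^3/4 dx = -1/1296;  ∫_0^1/3 x^2/36 dx = 1/2916.
  Sum: 1/2160 − 1/1296 + 1/2916 = 1/29160.
∫_0^1/3 u² dx = 1/3674160, so ||u||_L² = sqrt(35)/11340.
∫_0^1/3 (u')² dx = 1/29160, so ||u'||_L² = sqrt(10)/540.
Ratio ||u||_L² / ||u'||_L² = sqrt(14)/42.
Sharp Poincaré constant on H^1_0(0, 1/3) is C_P = L/π = 1/(3*π), achieved by sin(3*π·x).
A polynomial bump cannot attain the sharp Poincaré constant (only the first sine eigenfunction does), so the ratio is strictly less than C_P, consistent with ||u||_L² ≤ C_P ||u'||_L².


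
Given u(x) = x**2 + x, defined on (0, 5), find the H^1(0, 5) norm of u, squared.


||u||_{H^1}^2 = 7205/6

The H^1 norm (squared) on an interval (0, L) is
  ||u||_{H^1}^2 = ∫_0^L u(x)^2 dx + ∫_0^L u'(x)^2 dx.
Compute u'(x) = 2*x + 1.
Then u(x)^2 = x**4 + 2*x**3 + x**2 and u'(x)^2 = 4*x**2 + 4*x + 1.
Integrate each monomial from 0 to 5 using ∫_0^5 c·x^n dx = c·5^(n+1)/(n+1):
  ∫_0^5 u(x)^2 dx = ∫_0^5 (x^4 + 2*x^3 + x^2) dx. Term by term:
    ∫_0^5 x^4 dx = 625;  ∫_0^5 2*x^3 dx = 625/2;  ∫_0^5 x^2 dx = 125/3.
  Sum: 625 + 625/2 + 125/3 = 5875/6.
  ∫_0^5 u'(x)^2 dx = ∫_0^5 (4*x^2 + 4*x + 1) dx. Term by term:
    ∫_0^5 4*x^2 dx = 500/3;  ∫_0^5 4*x dx = 50;  ∫_0^5 1 dx = 5.
  Sum: 500/3 + 50 + 5 = 665/3.
Adding: ||u||_{H^1}^2 = 5875/6 + 665/3 = 7205/6.


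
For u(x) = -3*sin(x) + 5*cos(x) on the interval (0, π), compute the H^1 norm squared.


||u||_{H^1(0,π)}^2 = 34*π

u'(x) = -5*sin(x) - 3*cos(x).
Expand u² and (u')² and integrate term by term on (0, π), using: for integers n ≥ 1, ∫_0^π sin²(nx) dx = ∫_0^π cos²(nx) dx = π/2; for n ≠ n', ∫_0^π sin(nx)sin(n'x) dx = ∫_0^π cos(nx)cos(n'x) dx = 0; and by product-to-sum, ∫_0^π sin(nx)cos(n'x) dx = ½∫_0^π [sin((n+n')x) + sin((n−n')x)] dx, which is 0 when n+n' is even and 2n/(n²−n'²) when n+n' is odd (it need not vanish on (0, π)).
  u² squared terms: (-3)²·∫sin(x)² dx = 9·π/2 = 9*π/2;  (5)²·∫cos(x)² dx = 25·π/2 = 25*π/2.
  u² cross terms: 2·(-3)·(5)·∫sin(x)·cos(x) dx = -30·(0) = 0.
  So ∫_0^π u² dx = 9*π/2 + 25*π/2 + 0 = 17*π.
  (u')² squared terms: (-5)²·∫sin(x)² dx = 25·π/2 = 25*π/2;  (-3)²·∫cos(x)² dx = 9·π/2 = 9*π/2.
  (u')² cross terms: 2·(-5)·(-3)·∫sin(x)·cos(x) dx = 30·(0) = 0.
  So ∫_0^π (u')² dx = 25*π/2 + 9*π/2 + 0 = 17*π.
||u||_{H^1}^2 = (17*π) + (17*π) = 34*π.


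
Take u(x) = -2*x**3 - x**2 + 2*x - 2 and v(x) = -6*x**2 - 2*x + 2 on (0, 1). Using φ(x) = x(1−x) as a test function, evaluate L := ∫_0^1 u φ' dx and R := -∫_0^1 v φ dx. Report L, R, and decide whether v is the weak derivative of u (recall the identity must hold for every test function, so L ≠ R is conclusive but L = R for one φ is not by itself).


LHS = 2/15, RHS = 2/15. Yes, v = u' weakly.

u(x) = -2*x**3 - x**2 + 2*x - 2, classical derivative u'(x) = -6*x**2 - 2*x + 2.
φ(x) = x(1−x), so φ'(x) = 1 - 2*x.
Note φ(0) = φ(1) = 0, so the boundary term u·φ vanishes.
LHS = ∫_0^1 u(x) φ'(x) dx = ∫_0^1 (4*x^4 - 5*x^2 + 6*x - 2) dx. Term by term:
  ∫_0^1 4*x^4 dx = 4/5;  ∫_0^1 -5*x^2 dx = -5/3;  ∫_0^1 6*x dx = 3;
  ∫_0^1 -2 dx = -2.
Sum: 4/5 − 5/3 + 3 − 2 = 2/15.
So LHS = 2/15.
∫_0^1 v(x) φ(x) dx = ∫_0^1 (6*x^4 - 4*x^3 - 4*x^2 + 2*x) dx. Term by term:
  ∫_0^1 6*x^4 dx = 6/5;  ∫_0^1 -4*x^3 dx = -1;  ∫_0^1 -4*x^2 dx = -4/3;
  ∫_0^1 2*x dx = 1.
Sum: 6/5 − 1 − 4/3 + 1 = -2/15.
So RHS = -∫_0^1 v(x) φ(x) dx = 2/15.
LHS = RHS, so the identity holds for this test φ.
Moreover u is smooth here and v(x) = u'(x) = -6*x**2 - 2*x + 2 pointwise, so the identity holds for every test function. Hence v is the weak derivative of u.


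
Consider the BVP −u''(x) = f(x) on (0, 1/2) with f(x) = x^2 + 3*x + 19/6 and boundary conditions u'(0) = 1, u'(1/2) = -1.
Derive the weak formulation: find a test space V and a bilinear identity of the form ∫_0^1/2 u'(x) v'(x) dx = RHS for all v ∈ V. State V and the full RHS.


V = H^1(0, 1/2) (v unrestricted at boundary; u is determined up to an additive constant); weak form: ∫_0^1/2 u'v' dx = ∫_0^1/2 (x^2 + 3*x + 19/6) v dx − v(1/2) − v(0) for all v ∈ V.

Multiply both sides by a test function v and integrate from 0 to 1/2:
  ∫_0^1/2 −u''(x) v(x) dx = ∫_0^1/2 f(x) v(x) dx.
Integrate the LHS by parts once:
  ∫_0^1/2 −u'' v dx = −[u'(x) v(x)]_0^1/2 + ∫_0^1/2 u'(x) v'(x) dx.
Thus ∫_0^1/2 u'(x) v'(x) dx = ∫_0^1/2 f(x) v(x) dx + [u'(x) v(x)]_0^1/2.
Choose V so that boundary terms are either known or forced to vanish.
u has inhomogeneous Neumann u'(0) = 1, u'(1/2) = -1. [u' v]_0^1/2 = (-1)·v(1/2) − (1)·v(0) = − v(1/2) − v(0). Take V = H^1(0, 1/2); boundary term becomes part of RHS.
Weak formulation: find u (satisfying any essential BC) such that ∫_0^1/2 u'(x) v'(x) dx = ∫_0^1/2 f v dx − v(1/2) − v(0) for all v ∈ V (Neumann data are natural BCs: they enter the RHS as boundary terms).
Substituting f(x) = x^2 + 3*x + 19/6, the right-hand side is ∫_0^1/2 (x^2 + 3*x + 19/6) v dx − v(1/2) − v(0).
Compatibility check (pure Neumann): taking v ≡ 1 ∈ V gives 0 = ∫_0^1/2 f dx + (-1) − (1), i.e. ∫_0^1/2 f dx must equal u'(0) − u'(1/2) = 2. Indeed ∫_0^1/2 (x^2 + 3*x + 19/6) dx = 2, so the data are compatible. The solution is then unique only up to an additive constant (fix it e.g. by requiring ∫_0^1/2 u dx = 0).


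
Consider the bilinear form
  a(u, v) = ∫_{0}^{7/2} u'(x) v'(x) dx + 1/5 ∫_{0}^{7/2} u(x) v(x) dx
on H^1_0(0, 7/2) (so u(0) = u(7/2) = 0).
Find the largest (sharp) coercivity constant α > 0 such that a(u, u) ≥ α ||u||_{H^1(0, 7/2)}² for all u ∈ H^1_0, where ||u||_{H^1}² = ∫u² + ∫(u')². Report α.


α = (49 + 20*π^2)/(5*(4*π^2 + 49))

Coercivity of a(·,·) on H^1_0(0, 7/2) means a(u, u) ≥ α ||u||_{H^1}² for every u ∈ H^1_0.
The interval has length L = 7/2, and Poincaré/coercivity depend only on L. Here a(u, u) = ∫(u')² + (1/5)·∫u².
Here 0 < c = 1/5 < 1. The condition a(u,u) ≥ α||u||_{H^1}² reads (1−α)∫(u')² ≥ (α−c)∫u². Any admissible α is ≤ 1 (rapidly oscillating u have ∫u²/∫(u')² → 0), and α = 1 would force 0 ≥ (1−c)∫u², impossible since c < 1; so 1−α > 0. By the sharp Poincaré inequality on H^1_0 of an interval of length L, ∫(u')² ≥ (π/L)²∫u² with equality for the first sine mode sin(π(x−x₀)/L) (x₀ the left endpoint), so the inequality holds for all u iff (1−α)(π/L)² ≥ α − c, i.e. α ≤ ((π/L)² + c)/((π/L)² + 1) = (1 + c(L/π)²)/(1 + (L/π)²). With (π/L)² = 4*π^2/49 and c = 1/5, the largest admissible constant is α = ((π/L)² + c)/((π/L)² + 1).
Simplifying, α = (49 + 20*π^2)/(5*(4*π^2 + 49)).


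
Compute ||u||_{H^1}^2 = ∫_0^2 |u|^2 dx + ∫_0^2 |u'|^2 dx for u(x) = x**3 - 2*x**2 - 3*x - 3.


||u||_{H^1}^2 = 4168/35

The H^1 norm (squared) on an interval (0, L) is
  ||u||_{H^1}^2 = ∫_0^L u(x)^2 dx + ∫_0^L u'(x)^2 dx.
Compute u'(x) = 3*x**2 - 4*x - 3.
Then u(x)^2 = x**6 - 4*x**5 - 2*x**4 + 6*x**3 + 21*x**2 + 18*x + 9 and u'(x)^2 = 9*x**4 - 24*x**3 - 2*x**2 + 24*x + 9.
Integrate each monomial from 0 to 2 using ∫_0^2 c·x^n dx = c·2^(n+1)/(n+1):
  ∫_0^2 u(x)^2 dx = ∫_0^2 (x^6 - 4*x^5 - 2*x^4 + 6*x^3 + 21*x^2 + 18*x + 9) dx. Term by term:
    ∫_0^2 x^6 dx = 128/7;  ∫_0^2 -4*x^5 dx = -128/3;  ∫_0^2 -2*x^4 dx = -64/5;
    ∫_0^2 6*x^3 dx = 24;  ∫_0^2 21*x^2 dx = 56;  ∫_0^2 18*x dx = 36;
    ∫_0^2 9 dx = 18.
  Sum: 128/7 − 128/3 − 64/5 + 24 + 56 + 36 + 18 = 10166/105.
  ∫_0^2 u'(x)^2 dx = ∫_0^2 (9*x^4 - 24*x^3 - 2*x^2 + 24*x + 9) dx. Term by term:
    ∫_0^2 9*x^4 dx = 288/5;  ∫_0^2 -24*x^3 dx = -96;  ∫_0^2 -2*x^2 dx = -16/3;
    ∫_0^2 24*x dx = 48;  ∫_0^2 9 dx = 18.
  Sum: 288/5 − 96 − 16/3 + 48 + 18 = 334/15.
Adding: ||u||_{H^1}^2 = 10166/105 + 334/15 = 4168/35.


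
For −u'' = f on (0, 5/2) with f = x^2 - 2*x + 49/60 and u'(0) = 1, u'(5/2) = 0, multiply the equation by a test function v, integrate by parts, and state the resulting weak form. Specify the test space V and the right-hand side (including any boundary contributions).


V = H^1(0, 5/2) (v unrestricted at boundary; u is determined up to an additive constant); weak form: ∫_0^5/2 u'v' dx = ∫_0^5/2 (x^2 - 2*x + 49/60) v dx − v(0) for all v ∈ V.

Multiply both sides by a test function v and integrate from 0 to 5/2:
  ∫_0^5/2 −u''(x) v(x) dx = ∫_0^5/2 f(x) v(x) dx.
Integrate the LHS by parts once:
  ∫_0^5/2 −u'' v dx = −[u'(x) v(x)]_0^5/2 + ∫_0^5/2 u'(x) v'(x) dx.
Thus ∫_0^5/2 u'(x) v'(x) dx = ∫_0^5/2 f(x) v(x) dx + [u'(x) v(x)]_0^5/2.
Choose V so that boundary terms are either known or forced to vanish.
u has inhomogeneous Neumann u'(0) = 1, u'(5/2) = 0. [u' v]_0^5/2 = (0)·v(5/2) − (1)·v(0) = − v(0). Take V = H^1(0, 5/2); boundary term becomes part of RHS.
Weak formulation: find u (satisfying any essential BC) such that ∫_0^5/2 u'(x) v'(x) dx = ∫_0^5/2 f v dx − v(0) for all v ∈ V (Neumann data are natural BCs: they enter the RHS as boundary terms).
Substituting f(x) = x^2 - 2*x + 49/60, the right-hand side is ∫_0^5/2 (x^2 - 2*x + 49/60) v dx − v(0).
Compatibility check (pure Neumann): taking v ≡ 1 ∈ V gives 0 = ∫_0^5/2 f dx + (0) − (1), i.e. ∫_0^5/2 f dx must equal u'(0) − u'(5/2) = 1. Indeed ∫_0^5/2 (x^2 - 2*x + 49/60) dx = 1, so the data are compatible. The solution is then unique only up to an additive constant (fix it e.g. by requiring ∫_0^5/2 u dx = 0).
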